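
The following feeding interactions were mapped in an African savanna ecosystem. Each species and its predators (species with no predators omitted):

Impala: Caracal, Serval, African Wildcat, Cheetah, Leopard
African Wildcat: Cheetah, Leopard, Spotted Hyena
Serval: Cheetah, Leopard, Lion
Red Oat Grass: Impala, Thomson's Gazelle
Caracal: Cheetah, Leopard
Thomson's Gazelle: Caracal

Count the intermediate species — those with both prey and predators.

Intermediate species (has both prey and predators): Impala, Thomson's Gazelle, Caracal, Serval, African Wildcat.
Count: 5.

5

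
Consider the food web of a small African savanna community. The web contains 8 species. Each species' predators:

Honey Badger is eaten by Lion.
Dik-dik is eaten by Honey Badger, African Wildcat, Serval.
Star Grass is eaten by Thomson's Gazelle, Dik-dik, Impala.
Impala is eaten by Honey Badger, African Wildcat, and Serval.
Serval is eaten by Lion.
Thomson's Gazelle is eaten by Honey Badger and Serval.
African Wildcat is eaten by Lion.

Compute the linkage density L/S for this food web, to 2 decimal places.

There are L = 14 links among S = 8 species.
L/S = 14/8 = 1.7500 ≈ 1.75.

L/S = 1.75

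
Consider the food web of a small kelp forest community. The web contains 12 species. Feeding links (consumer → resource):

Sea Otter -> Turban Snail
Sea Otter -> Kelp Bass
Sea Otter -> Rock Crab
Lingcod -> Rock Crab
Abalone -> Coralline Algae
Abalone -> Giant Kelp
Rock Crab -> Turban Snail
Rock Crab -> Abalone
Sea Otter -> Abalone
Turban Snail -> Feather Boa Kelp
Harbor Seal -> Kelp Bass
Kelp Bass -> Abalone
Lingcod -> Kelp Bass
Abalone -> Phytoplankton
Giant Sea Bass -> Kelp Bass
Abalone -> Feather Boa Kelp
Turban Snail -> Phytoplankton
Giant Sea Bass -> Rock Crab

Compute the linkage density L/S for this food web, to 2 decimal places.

There are L = 18 links among S = 12 species.
L/S = 18/12 = 1.5000 ≈ 1.50.

L/S = 1.50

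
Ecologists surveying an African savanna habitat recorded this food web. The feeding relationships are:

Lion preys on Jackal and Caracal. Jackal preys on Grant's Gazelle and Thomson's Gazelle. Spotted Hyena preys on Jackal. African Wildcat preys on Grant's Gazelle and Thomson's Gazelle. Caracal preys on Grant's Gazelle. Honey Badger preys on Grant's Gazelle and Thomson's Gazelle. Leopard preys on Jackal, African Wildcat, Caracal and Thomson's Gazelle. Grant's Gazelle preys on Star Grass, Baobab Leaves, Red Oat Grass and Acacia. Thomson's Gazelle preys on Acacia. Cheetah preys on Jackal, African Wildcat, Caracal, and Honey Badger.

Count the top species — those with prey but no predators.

4

Top species (has prey, but nothing eats it): Leopard, Cheetah, Spotted Hyena, Lion.
Count: 4.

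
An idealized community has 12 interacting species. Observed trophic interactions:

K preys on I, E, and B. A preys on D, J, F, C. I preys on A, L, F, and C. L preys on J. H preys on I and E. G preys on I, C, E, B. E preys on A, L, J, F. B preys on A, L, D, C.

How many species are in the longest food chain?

4 species

One longest chain: J → L → I → K.
It has 4 species and 3 links.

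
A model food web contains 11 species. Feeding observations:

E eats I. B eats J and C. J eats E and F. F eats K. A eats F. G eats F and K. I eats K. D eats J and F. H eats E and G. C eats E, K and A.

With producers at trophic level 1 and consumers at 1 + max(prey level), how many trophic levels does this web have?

5

Producers (level 1): K.
K → F → A → C → B gives B level 5.
No species has a prey at level 5, so no species reaches level 6.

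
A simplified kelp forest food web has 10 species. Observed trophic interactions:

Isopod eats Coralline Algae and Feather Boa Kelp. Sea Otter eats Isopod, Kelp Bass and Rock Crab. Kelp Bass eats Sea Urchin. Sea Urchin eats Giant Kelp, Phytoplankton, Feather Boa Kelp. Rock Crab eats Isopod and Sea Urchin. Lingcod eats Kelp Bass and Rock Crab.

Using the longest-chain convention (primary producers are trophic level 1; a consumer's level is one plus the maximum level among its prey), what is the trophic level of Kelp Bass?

Giant Kelp is a producer → level 1.
Sea Urchin eats Giant Kelp (level 1); other prey at levels: Phytoplankton 1, Feather Boa Kelp 1 → level 2.
Kelp Bass eats Sea Urchin → level 3.

Trophic level 3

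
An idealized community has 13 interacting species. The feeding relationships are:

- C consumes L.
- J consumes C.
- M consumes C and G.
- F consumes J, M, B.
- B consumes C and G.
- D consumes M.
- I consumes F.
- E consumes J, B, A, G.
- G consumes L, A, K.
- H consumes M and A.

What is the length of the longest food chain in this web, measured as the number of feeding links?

4 links

One longest chain: L → C → J → F → I.
It has 5 species and 4 links.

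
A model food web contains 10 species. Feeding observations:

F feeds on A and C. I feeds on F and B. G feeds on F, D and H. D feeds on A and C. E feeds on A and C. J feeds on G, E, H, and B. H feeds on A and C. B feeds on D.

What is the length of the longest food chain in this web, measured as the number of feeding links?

3 links

One longest chain: A → D → B → I.
It has 4 species and 3 links.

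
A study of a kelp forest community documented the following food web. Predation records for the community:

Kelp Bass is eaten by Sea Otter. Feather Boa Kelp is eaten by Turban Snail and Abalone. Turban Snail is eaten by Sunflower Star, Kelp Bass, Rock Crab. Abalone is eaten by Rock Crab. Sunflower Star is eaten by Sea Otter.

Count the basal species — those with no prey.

Basal species (no prey listed): Feather Boa Kelp.
Count: 1.

1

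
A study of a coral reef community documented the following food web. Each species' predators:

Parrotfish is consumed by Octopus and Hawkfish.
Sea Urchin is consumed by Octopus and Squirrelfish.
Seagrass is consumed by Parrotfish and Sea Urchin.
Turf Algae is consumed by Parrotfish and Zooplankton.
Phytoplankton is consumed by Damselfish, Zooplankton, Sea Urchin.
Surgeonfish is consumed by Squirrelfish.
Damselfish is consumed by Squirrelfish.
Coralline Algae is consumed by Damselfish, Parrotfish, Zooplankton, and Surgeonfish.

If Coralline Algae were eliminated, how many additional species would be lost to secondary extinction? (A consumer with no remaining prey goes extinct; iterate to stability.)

Remove Coralline Algae.
Round 1: Surgeonfish (all prey gone) → extinct.
No further losses. Total secondary extinctions: 1.

1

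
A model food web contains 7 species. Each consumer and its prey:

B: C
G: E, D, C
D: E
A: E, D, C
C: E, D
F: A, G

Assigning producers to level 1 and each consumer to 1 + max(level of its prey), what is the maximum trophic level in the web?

Producers (level 1): E.
E → D → C → A → F gives F level 5.
No species has a prey at level 5, so no species reaches level 6.

5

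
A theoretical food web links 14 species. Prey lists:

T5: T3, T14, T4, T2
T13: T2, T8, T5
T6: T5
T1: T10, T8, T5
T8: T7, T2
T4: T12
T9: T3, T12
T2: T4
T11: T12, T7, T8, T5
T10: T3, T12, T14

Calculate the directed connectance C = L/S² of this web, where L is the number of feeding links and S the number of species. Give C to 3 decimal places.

The web has S = 14 species and L = 24 feeding links.
C = L / S² = 24 / 196 = 0.1224 ≈ 0.122.

C = 0.122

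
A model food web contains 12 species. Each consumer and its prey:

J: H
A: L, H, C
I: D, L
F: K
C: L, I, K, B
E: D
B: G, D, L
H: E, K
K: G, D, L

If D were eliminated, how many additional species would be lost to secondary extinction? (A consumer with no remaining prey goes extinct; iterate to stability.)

Remove D.
Round 1: E (all prey gone) → extinct.
No further losses. Total secondary extinctions: 1.

1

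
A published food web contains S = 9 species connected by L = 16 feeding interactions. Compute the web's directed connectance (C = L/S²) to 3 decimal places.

C = 0.198

The web has S = 9 species and L = 16 feeding links.
C = L / S² = 16 / 81 = 0.1975 ≈ 0.198.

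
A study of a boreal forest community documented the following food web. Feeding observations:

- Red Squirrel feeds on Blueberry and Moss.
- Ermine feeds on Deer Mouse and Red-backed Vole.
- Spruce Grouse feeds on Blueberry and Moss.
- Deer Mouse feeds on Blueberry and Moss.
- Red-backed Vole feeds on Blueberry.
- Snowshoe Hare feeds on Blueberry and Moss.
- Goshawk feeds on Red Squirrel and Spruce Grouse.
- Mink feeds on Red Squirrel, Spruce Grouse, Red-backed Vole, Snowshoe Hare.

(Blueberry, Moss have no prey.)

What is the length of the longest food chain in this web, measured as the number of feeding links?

2 links

One longest chain: Blueberry → Red Squirrel → Mink.
It has 3 species and 2 links.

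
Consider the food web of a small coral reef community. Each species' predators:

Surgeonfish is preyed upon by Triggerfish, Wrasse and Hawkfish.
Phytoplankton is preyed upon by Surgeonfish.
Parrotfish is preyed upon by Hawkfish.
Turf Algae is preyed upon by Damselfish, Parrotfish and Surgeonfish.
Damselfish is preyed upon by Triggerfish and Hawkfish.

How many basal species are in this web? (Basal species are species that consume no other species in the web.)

Basal species (no prey listed): Phytoplankton, Turf Algae.
Count: 2.

2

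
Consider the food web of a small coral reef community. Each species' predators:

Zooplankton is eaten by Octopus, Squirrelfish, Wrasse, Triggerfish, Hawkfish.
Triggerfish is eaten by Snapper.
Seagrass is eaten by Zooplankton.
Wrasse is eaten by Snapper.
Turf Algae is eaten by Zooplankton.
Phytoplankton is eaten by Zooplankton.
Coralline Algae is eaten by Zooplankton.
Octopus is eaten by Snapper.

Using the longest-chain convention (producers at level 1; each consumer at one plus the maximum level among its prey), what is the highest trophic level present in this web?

4

Producers (level 1): Seagrass, Turf Algae, Phytoplankton, Coralline Algae.
Seagrass → Zooplankton → Octopus → Snapper gives Snapper level 4.
No species has a prey at level 4, so no species reaches level 5.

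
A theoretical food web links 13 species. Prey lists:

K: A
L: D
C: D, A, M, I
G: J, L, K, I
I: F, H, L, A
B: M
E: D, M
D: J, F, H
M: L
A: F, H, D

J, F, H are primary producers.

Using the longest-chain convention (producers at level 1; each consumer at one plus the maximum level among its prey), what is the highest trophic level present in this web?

5

Producers (level 1): J, F, H.
J → D → L → I → C gives C level 5.
No species has a prey at level 5, so no species reaches level 6.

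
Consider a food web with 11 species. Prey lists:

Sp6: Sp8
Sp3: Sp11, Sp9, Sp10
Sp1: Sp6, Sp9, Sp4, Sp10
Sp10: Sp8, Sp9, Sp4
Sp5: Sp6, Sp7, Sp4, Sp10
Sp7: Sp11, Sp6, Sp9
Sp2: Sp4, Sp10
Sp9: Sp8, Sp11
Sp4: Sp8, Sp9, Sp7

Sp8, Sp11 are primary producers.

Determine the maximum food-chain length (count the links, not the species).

One longest chain: Sp8 → Sp6 → Sp7 → Sp4 → Sp10 → Sp1.
It has 6 species and 5 links.

5 links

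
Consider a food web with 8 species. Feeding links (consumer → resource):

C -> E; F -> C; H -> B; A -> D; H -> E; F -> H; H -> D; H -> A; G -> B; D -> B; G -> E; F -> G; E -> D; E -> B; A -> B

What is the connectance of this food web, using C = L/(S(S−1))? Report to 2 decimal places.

The web has S = 8 species and L = 15 feeding links.
C = L / (S(S−1)) = 15 / 56 = 0.2679 ≈ 0.27.

C = 0.27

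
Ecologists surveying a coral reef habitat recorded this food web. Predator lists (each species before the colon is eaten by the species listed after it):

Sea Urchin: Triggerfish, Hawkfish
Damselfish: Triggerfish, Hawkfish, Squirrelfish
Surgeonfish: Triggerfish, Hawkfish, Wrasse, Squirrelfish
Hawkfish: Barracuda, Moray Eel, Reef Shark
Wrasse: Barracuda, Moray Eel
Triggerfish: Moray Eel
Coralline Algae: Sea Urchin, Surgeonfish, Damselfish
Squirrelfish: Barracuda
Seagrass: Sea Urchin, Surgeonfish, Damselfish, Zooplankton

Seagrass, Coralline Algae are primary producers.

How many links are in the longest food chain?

One longest chain: Seagrass → Surgeonfish → Wrasse → Barracuda.
It has 4 species and 3 links.

3 links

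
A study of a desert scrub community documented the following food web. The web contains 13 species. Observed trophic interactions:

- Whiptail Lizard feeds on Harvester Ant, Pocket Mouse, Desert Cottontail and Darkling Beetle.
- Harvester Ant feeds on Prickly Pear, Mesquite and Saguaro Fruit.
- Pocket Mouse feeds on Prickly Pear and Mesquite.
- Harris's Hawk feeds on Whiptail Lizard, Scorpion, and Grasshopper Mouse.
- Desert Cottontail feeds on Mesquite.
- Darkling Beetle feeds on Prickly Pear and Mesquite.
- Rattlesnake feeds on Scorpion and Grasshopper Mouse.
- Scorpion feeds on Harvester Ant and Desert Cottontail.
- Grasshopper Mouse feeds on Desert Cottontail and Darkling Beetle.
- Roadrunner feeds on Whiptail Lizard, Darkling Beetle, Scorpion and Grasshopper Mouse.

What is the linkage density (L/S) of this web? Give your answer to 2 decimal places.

There are L = 25 links among S = 13 species.
L/S = 25/13 = 1.9231 ≈ 1.92.

L/S = 1.92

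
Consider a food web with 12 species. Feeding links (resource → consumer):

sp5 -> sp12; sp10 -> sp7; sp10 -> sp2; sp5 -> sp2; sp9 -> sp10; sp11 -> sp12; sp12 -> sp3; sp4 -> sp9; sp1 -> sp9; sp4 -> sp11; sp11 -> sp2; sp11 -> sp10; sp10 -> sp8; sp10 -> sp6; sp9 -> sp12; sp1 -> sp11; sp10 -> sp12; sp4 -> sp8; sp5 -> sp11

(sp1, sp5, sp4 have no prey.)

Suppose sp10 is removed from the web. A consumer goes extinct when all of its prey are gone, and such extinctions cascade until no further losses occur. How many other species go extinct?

Remove sp10.
Round 1: sp7 (all prey gone), sp6 (all prey gone) → extinct.
No further losses. Total secondary extinctions: 2.

2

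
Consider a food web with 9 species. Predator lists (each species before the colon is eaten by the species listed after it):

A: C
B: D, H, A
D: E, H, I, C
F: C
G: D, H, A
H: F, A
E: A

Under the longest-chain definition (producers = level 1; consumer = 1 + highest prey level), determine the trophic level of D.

Trophic level 2

B is a producer → level 1.
D eats B (level 1); other prey at levels: G 1 → level 2.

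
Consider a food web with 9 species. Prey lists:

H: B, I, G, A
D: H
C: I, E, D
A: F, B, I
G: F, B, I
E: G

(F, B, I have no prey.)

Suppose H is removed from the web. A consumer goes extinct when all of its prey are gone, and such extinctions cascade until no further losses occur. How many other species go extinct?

1

Remove H.
Round 1: D (all prey gone) → extinct.
No further losses. Total secondary extinctions: 1.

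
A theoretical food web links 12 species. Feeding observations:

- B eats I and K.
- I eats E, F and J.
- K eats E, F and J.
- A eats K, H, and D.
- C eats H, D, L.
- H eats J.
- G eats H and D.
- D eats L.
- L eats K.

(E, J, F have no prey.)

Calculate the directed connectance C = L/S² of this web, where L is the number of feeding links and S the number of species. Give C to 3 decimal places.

The web has S = 12 species and L = 19 feeding links.
C = L / S² = 19 / 144 = 0.1319 ≈ 0.132.

C = 0.132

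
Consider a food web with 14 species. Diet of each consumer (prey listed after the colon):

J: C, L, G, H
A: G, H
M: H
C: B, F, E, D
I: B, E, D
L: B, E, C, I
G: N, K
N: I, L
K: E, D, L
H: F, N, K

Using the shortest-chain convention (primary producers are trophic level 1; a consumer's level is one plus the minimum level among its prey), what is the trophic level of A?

Trophic level 3

F is a producer → level 1.
H eats F → level 2.
A eats H → level 3.
No prey of A is below level 2, so 3 is the minimum.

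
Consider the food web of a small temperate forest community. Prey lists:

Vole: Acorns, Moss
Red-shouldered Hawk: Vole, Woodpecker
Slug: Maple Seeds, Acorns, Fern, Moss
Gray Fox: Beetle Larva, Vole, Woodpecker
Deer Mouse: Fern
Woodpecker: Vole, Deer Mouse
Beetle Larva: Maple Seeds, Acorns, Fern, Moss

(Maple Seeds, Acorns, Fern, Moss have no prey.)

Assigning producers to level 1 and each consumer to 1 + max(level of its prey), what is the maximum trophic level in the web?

Producers (level 1): Maple Seeds, Acorns, Fern, Moss.
Acorns → Vole → Woodpecker → Red-shouldered Hawk gives Red-shouldered Hawk level 4.
No species has a prey at level 4, so no species reaches level 5.

4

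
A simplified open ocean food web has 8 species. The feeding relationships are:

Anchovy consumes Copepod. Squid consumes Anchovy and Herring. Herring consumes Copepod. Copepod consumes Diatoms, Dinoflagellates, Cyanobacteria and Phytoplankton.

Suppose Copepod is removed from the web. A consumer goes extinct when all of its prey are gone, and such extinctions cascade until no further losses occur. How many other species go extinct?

3

Remove Copepod.
Round 1: Herring (all prey gone), Anchovy (all prey gone) → extinct.
Round 2: Squid (all prey gone) → extinct.
No further losses. Total secondary extinctions: 3.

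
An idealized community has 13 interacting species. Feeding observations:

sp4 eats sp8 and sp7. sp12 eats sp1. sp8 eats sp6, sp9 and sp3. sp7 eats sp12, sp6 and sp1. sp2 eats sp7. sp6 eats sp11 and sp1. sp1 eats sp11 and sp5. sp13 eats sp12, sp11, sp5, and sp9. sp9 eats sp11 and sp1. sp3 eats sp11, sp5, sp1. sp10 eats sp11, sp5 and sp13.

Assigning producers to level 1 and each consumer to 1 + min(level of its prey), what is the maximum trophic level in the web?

4

Producers (level 1): sp5, sp11.
Following each consumer down to its lowest-level prey: sp5 → sp1 → sp7 → sp2 (levels 1 through 4).
All prey of sp2 (sp7 3) are at level 3 or above, so sp2 is at level 1 + 3 = 4.
Every consumer has at least one prey at level 3 or below, so none exceeds level 4.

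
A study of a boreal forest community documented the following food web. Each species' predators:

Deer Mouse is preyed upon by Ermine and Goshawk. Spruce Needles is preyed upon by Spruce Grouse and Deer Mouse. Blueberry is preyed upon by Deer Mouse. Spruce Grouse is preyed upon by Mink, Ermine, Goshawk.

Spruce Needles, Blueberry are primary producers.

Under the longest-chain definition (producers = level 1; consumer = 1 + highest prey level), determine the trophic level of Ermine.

Trophic level 3

Spruce Needles is a producer → level 1.
Spruce Grouse eats Spruce Needles → level 2.
Ermine eats Spruce Grouse (level 2); other prey at levels: Deer Mouse 2 → level 3.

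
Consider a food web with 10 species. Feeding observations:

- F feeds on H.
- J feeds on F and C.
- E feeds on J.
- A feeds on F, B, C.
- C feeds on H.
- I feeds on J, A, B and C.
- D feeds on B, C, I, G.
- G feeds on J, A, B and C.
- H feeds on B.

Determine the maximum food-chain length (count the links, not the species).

5 links

One longest chain: B → H → F → A → G → D.
It has 6 species and 5 links.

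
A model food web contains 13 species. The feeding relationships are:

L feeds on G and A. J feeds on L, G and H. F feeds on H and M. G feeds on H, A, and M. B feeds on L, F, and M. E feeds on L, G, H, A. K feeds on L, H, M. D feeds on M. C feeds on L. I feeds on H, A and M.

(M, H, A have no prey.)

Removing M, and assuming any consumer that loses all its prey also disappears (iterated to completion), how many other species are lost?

1

Remove M.
Round 1: D (all prey gone) → extinct.
No further losses. Total secondary extinctions: 1.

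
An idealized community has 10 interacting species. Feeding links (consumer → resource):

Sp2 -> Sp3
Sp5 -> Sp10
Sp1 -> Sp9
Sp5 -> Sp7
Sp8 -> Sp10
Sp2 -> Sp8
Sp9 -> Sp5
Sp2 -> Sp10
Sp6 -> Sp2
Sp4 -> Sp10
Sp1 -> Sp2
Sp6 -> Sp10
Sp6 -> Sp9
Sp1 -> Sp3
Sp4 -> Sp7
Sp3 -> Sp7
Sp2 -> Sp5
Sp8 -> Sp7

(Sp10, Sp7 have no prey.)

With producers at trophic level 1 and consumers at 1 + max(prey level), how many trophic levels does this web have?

Producers (level 1): Sp10, Sp7.
Sp10 → Sp8 → Sp2 → Sp1 gives Sp1 level 4.
No species has a prey at level 4, so no species reaches level 5.

4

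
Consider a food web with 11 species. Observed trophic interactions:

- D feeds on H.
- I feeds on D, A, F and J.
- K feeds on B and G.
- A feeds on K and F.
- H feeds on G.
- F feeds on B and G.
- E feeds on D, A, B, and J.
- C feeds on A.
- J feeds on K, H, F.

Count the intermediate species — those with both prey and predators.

Intermediate species (has both prey and predators): F, H, K, A, J, D.
Count: 6.

6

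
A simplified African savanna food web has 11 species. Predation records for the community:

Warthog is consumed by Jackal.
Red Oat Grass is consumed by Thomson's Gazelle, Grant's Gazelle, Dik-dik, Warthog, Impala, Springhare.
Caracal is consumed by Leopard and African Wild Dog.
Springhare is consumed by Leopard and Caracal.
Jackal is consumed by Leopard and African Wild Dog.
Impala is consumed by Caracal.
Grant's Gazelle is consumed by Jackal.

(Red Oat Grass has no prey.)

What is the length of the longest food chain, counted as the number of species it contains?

One longest chain: Red Oat Grass → Springhare → Caracal → African Wild Dog.
It has 4 species and 3 links.

4 species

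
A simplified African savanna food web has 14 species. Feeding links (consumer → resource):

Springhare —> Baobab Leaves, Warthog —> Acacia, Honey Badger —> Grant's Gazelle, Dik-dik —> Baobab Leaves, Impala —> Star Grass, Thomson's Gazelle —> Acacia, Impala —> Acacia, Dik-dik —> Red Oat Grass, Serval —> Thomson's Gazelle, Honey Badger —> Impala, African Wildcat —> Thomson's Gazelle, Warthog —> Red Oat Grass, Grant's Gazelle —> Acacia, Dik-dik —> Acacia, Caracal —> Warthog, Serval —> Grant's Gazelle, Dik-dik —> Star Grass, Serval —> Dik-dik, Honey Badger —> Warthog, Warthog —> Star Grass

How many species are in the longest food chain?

3 species

One longest chain: Acacia → Thomson's Gazelle → African Wildcat.
It has 3 species and 2 links.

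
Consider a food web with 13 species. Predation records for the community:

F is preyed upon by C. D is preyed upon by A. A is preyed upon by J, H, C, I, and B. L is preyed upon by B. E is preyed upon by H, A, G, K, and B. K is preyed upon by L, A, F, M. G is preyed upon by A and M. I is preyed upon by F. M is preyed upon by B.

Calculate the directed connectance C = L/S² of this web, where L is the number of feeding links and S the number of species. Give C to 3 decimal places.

The web has S = 13 species and L = 21 feeding links.
C = L / S² = 21 / 169 = 0.1243 ≈ 0.124.

C = 0.124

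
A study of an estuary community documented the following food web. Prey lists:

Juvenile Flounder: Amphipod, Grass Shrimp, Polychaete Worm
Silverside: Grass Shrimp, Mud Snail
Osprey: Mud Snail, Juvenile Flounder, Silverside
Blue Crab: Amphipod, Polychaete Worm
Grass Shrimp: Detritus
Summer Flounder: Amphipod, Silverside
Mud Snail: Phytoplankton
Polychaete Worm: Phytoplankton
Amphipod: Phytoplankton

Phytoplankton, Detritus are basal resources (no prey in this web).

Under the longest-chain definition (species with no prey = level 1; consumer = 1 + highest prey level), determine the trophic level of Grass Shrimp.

Trophic level 2

Detritus has no prey (basal) → level 1.
Grass Shrimp eats Detritus → level 2.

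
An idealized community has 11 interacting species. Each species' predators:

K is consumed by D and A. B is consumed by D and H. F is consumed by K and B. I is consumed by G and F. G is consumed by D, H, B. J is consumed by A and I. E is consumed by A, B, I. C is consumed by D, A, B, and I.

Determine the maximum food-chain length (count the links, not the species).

One longest chain: E → I → G → B → D.
It has 5 species and 4 links.

4 links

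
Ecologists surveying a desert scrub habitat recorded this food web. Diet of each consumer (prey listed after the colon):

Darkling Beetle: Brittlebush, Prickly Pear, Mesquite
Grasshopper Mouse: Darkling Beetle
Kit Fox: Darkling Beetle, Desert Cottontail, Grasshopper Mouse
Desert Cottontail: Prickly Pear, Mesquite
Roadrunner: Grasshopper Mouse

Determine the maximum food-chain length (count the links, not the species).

One longest chain: Brittlebush → Darkling Beetle → Grasshopper Mouse → Roadrunner.
It has 4 species and 3 links.

3 links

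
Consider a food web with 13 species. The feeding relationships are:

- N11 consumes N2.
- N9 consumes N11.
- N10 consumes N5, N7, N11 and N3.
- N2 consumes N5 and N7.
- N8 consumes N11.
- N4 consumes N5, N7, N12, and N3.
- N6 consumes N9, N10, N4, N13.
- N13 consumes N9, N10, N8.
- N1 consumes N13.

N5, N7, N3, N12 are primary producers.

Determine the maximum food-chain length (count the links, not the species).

One longest chain: N5 → N2 → N11 → N8 → N13 → N1.
It has 6 species and 5 links.

5 links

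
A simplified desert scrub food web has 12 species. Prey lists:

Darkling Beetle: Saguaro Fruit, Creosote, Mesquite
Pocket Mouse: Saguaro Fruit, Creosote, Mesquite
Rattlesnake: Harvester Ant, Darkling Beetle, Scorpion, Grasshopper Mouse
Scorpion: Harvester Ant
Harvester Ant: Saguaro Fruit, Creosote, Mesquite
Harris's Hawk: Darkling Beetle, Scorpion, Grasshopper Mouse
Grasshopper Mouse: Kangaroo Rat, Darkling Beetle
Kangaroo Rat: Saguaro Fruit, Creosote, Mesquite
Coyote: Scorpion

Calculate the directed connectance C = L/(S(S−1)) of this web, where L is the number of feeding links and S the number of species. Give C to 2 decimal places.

C = 0.17

The web has S = 12 species and L = 23 feeding links.
C = L / (S(S−1)) = 23 / 132 = 0.1742 ≈ 0.17.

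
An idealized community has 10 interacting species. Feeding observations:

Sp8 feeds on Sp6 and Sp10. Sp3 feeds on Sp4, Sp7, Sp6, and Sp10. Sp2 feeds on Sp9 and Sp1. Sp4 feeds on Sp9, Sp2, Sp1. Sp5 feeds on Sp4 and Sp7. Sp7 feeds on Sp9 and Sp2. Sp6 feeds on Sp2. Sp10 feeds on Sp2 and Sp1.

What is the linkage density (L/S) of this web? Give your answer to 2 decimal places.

There are L = 18 links among S = 10 species.
L/S = 18/10 = 1.8000 ≈ 1.80.

L/S = 1.80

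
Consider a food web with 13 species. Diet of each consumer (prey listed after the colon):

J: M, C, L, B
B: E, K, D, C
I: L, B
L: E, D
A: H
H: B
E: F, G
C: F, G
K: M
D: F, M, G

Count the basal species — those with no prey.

3

Basal species (no prey listed): F, M, G.
Count: 3.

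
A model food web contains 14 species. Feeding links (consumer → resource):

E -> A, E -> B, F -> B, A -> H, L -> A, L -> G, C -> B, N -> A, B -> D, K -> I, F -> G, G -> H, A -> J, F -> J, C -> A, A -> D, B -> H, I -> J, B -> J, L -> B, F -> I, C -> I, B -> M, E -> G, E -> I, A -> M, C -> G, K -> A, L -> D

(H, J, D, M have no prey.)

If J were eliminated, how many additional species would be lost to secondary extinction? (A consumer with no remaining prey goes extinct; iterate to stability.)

1

Remove J.
Round 1: I (all prey gone) → extinct.
No further losses. Total secondary extinctions: 1.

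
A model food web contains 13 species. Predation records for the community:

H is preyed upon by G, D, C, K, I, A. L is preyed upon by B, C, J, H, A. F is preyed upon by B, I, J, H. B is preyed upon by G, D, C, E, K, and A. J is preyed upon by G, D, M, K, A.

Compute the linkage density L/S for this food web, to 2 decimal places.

L/S = 2.00

There are L = 26 links among S = 13 species.
L/S = 26/13 = 2.0000 ≈ 2.00.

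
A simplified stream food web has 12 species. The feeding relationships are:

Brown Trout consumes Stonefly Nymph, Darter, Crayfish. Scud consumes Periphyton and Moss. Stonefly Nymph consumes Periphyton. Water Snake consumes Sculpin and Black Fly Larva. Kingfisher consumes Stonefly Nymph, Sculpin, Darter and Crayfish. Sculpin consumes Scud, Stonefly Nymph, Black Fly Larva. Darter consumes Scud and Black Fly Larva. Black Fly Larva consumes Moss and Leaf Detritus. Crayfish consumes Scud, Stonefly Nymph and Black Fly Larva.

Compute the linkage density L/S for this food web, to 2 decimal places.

L/S = 1.83

There are L = 22 links among S = 12 species.
L/S = 22/12 = 1.8333 ≈ 1.83.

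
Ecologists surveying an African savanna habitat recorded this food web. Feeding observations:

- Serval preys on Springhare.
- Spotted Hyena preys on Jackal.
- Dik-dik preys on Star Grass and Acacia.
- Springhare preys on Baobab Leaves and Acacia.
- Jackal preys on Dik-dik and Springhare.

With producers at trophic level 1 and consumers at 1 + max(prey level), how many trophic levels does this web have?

Producers (level 1): Star Grass, Baobab Leaves, Acacia.
Baobab Leaves → Springhare → Jackal → Spotted Hyena gives Spotted Hyena level 4.
No species has a prey at level 4, so no species reaches level 5.

4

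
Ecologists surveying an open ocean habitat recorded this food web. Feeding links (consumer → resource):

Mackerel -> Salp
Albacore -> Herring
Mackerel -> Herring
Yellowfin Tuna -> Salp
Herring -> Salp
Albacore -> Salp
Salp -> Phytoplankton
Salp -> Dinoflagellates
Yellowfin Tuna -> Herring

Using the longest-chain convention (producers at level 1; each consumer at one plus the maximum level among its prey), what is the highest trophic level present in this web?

4

Producers (level 1): Phytoplankton, Dinoflagellates.
Phytoplankton → Salp → Herring → Mackerel gives Mackerel level 4.
No species has a prey at level 4, so no species reaches level 5.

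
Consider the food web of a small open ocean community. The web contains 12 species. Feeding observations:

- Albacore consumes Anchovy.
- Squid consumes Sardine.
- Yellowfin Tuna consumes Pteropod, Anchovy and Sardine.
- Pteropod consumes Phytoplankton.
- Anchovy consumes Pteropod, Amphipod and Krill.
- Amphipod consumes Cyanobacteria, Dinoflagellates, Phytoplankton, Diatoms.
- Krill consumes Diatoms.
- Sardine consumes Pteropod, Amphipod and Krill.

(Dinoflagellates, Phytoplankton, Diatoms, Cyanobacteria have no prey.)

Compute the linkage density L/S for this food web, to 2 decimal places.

L/S = 1.42

There are L = 17 links among S = 12 species.
L/S = 17/12 = 1.4167 ≈ 1.42.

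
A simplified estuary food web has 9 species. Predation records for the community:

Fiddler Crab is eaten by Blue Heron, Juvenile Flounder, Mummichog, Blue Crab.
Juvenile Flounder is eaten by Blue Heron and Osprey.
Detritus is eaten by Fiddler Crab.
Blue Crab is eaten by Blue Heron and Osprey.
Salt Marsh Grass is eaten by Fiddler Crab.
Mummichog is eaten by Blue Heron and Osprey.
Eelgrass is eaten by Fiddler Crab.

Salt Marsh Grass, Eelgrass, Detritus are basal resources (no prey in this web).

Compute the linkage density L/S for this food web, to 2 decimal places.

There are L = 13 links among S = 9 species.
L/S = 13/9 = 1.4444 ≈ 1.44.

L/S = 1.44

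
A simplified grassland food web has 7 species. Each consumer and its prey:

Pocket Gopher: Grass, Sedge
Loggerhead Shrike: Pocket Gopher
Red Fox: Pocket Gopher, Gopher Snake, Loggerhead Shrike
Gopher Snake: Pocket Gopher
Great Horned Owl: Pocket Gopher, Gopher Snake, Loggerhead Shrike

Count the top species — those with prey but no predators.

2

Top species (has prey, but nothing eats it): Red Fox, Great Horned Owl.
Count: 2.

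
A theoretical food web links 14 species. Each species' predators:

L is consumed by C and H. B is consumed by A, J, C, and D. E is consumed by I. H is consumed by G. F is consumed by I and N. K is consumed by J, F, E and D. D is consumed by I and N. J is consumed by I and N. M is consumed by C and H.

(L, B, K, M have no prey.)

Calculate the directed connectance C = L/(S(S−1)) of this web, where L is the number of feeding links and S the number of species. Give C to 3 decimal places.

C = 0.110

The web has S = 14 species and L = 20 feeding links.
C = L / (S(S−1)) = 20 / 182 = 0.1099 ≈ 0.110.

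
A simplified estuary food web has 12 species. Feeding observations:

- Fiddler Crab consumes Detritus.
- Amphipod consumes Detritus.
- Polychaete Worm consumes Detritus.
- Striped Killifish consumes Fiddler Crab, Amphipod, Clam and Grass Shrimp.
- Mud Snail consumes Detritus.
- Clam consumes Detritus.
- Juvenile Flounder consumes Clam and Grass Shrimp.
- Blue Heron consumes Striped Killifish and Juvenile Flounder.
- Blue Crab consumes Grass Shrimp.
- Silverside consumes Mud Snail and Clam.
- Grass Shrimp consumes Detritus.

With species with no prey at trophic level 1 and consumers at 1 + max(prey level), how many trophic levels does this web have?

4

Basal resources (level 1): Detritus.
Detritus → Clam → Juvenile Flounder → Blue Heron gives Blue Heron level 4.
No species has a prey at level 4, so no species reaches level 5.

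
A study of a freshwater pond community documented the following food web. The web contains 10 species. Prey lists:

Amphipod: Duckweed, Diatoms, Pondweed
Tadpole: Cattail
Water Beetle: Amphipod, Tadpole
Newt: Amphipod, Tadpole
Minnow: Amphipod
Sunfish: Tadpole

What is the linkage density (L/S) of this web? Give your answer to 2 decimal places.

L/S = 1.00

There are L = 10 links among S = 10 species.
L/S = 10/10 = 1.0000 ≈ 1.00.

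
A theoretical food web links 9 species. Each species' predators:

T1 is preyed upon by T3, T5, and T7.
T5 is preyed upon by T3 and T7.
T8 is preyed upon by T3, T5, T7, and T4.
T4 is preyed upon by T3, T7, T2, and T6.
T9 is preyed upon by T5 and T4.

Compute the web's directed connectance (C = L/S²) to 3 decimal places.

C = 0.185

The web has S = 9 species and L = 15 feeding links.
C = L / S² = 15 / 81 = 0.1852 ≈ 0.185.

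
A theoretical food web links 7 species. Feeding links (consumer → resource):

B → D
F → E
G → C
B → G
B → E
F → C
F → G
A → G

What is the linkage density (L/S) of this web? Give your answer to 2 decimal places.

L/S = 1.14

There are L = 8 links among S = 7 species.
L/S = 8/7 = 1.1429 ≈ 1.14.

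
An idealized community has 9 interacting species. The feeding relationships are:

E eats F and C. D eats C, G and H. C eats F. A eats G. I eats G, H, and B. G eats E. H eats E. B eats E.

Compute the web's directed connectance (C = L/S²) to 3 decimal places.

The web has S = 9 species and L = 13 feeding links.
C = L / S² = 13 / 81 = 0.1605 ≈ 0.160.

C = 0.160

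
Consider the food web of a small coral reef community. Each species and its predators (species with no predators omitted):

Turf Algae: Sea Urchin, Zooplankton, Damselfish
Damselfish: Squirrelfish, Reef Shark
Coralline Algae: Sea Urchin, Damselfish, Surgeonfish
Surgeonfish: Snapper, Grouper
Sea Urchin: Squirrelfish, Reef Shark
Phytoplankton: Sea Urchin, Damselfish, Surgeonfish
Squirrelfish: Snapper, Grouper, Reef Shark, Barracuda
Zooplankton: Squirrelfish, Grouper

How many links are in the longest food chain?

One longest chain: Coralline Algae → Sea Urchin → Squirrelfish → Snapper.
It has 4 species and 3 links.

3 links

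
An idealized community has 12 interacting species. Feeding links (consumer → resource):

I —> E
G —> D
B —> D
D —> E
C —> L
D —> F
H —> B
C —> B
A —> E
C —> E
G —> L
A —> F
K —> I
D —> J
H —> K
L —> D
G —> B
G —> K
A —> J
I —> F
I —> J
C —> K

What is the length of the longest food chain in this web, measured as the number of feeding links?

3 links

One longest chain: E → D → B → H.
It has 4 species and 3 links.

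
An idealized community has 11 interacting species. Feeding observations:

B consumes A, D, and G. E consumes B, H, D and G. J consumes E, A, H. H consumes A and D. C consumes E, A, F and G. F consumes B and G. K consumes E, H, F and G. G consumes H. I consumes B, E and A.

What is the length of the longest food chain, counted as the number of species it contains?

One longest chain: D → H → G → B → E → J.
It has 6 species and 5 links.

6 species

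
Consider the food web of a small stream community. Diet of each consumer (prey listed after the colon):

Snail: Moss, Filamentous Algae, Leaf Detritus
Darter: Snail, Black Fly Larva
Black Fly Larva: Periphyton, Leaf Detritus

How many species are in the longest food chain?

One longest chain: Moss → Snail → Darter.
It has 3 species and 2 links.

3 species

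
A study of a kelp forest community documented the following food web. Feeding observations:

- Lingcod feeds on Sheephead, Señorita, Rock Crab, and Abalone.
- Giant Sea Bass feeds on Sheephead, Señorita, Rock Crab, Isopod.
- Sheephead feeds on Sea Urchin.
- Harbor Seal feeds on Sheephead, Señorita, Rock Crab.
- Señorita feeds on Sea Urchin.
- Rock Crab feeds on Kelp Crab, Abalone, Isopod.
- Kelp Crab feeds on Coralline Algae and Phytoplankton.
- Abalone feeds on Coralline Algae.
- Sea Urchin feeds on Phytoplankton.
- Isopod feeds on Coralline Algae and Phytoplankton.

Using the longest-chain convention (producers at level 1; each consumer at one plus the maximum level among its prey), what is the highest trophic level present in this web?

4

Producers (level 1): Phytoplankton, Coralline Algae.
Phytoplankton → Kelp Crab → Rock Crab → Giant Sea Bass gives Giant Sea Bass level 4.
No species has a prey at level 4, so no species reaches level 5.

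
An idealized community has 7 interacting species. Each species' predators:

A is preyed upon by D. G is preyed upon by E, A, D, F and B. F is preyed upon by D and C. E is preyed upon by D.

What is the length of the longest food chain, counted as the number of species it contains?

3 species

One longest chain: G → F → D.
It has 3 species and 2 links.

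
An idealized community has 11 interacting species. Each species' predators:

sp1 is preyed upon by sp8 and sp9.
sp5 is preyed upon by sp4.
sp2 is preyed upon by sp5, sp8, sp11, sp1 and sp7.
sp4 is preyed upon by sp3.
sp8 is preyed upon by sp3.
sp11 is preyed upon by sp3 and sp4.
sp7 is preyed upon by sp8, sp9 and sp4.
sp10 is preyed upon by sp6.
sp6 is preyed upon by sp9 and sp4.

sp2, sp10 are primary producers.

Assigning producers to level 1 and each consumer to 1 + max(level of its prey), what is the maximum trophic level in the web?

Producers (level 1): sp2, sp10.
sp10 → sp6 → sp4 → sp3 gives sp3 level 4.
No species has a prey at level 4, so no species reaches level 5.

4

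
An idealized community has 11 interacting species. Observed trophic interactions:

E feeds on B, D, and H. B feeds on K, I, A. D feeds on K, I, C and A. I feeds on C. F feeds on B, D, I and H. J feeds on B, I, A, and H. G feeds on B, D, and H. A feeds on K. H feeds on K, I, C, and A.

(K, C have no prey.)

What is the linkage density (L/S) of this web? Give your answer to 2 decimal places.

There are L = 27 links among S = 11 species.
L/S = 27/11 = 2.4545 ≈ 2.45.

L/S = 2.45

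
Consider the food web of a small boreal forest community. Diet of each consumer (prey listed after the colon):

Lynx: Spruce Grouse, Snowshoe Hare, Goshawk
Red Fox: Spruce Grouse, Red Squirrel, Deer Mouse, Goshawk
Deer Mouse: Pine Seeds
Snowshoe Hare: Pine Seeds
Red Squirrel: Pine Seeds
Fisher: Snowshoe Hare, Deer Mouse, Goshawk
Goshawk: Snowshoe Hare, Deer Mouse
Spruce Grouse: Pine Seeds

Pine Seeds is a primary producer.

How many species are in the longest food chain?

One longest chain: Pine Seeds → Snowshoe Hare → Goshawk → Fisher.
It has 4 species and 3 links.

4 species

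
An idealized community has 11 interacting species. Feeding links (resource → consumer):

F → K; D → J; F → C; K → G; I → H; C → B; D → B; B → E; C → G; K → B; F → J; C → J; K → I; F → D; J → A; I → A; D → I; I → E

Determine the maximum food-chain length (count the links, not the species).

One longest chain: F → K → I → A.
It has 4 species and 3 links.

3 links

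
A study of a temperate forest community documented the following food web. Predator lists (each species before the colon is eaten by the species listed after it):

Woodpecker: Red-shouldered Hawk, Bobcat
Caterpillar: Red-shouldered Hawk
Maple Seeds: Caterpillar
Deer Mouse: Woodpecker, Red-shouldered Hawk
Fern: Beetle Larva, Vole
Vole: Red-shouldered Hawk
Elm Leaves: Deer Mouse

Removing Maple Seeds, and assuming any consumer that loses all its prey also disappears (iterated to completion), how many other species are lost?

Remove Maple Seeds.
Round 1: Caterpillar (all prey gone) → extinct.
No further losses. Total secondary extinctions: 1.

1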